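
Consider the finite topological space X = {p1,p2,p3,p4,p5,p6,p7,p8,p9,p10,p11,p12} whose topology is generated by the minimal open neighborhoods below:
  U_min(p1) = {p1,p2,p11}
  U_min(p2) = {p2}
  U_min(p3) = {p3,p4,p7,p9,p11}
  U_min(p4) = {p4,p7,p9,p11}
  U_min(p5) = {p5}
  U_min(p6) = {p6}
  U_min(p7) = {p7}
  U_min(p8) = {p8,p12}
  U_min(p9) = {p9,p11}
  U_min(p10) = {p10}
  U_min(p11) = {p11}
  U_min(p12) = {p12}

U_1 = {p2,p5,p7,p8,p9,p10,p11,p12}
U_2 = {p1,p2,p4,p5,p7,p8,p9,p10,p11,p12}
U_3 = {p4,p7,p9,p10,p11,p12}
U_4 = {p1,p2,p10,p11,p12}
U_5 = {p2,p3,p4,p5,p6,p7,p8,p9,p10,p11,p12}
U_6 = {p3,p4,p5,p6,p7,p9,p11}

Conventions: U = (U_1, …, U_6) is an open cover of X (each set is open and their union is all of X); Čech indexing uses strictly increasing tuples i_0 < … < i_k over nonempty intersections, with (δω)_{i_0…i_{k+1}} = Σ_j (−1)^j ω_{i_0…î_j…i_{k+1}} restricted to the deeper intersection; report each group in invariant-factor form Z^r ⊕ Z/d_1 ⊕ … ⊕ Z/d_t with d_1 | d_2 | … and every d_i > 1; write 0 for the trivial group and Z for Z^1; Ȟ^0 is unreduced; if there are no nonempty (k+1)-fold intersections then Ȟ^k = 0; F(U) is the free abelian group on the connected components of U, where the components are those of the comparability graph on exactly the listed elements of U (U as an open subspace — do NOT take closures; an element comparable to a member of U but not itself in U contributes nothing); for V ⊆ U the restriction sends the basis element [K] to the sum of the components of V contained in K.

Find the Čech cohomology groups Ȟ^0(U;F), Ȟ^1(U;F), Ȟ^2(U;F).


nonempty intersections:
  U12={p2,p5,p7,p8,p9,p10,p11,p12} U13={p7,p9,p10,p11,p12} U14={p2,p10,p11,p12} U15={p2,p5,p7,p8,p9,p10,p11,p12} U16={p5,p7,p9,p11} U23={p4,p7,p9,p10,p11,p12} U24={p1,p2,p10,p11,p12} U25={p2,p4,p5,p7,p8,p9,p10,p11,p12} U26={p4,p5,p7,p9,p11} U34={p10,p11,p12} U35={p4,p7,p9,p10,p11,p12} U36={p4,p7,p9,p11} U45={p2,p10,p11,p12} U46={p11} U56={p3,p4,p5,p6,p7,p9,p11}
  U123={p7,p9,p10,p11,p12} U124={p2,p10,p11,p12} U125={p2,p5,p7,p8,p9,p10,p11,p12} U126={p5,p7,p9,p11} U134={p10,p11,p12} U135={p7,p9,p10,p11,p12} U136={p7,p9,p11} U145={p2,p10,p11,p12} U146={p11} U156={p5,p7,p9,p11} U234={p10,p11,p12} U235={p4,p7,p9,p10,p11,p12} U236={p4,p7,p9,p11} U245={p2,p10,p11,p12} U246={p11} U256={p4,p5,p7,p9,p11} U345={p10,p11,p12} U346={p11} U356={p4,p7,p9,p11} U456={p11}
  U1234={p10,p11,p12} U1235={p7,p9,p10,p11,p12} U1236={p7,p9,p11} U1245={p2,p10,p11,p12} U1246={p11} U1256={p5,p7,p9,p11} U1345={p10,p11,p12} U1346={p11} U1356={p7,p9,p11} U1456={p11} U2345={p10,p11,p12} U2346={p11} U2356={p4,p7,p9,p11} U2456={p11} U3456={p11}
  U12345={p10,p11,p12} U12346={p11} U12356={p7,p9,p11} U12456={p11} U13456={p11} U23456={p11}
  U123456={p11}
components per intersection:
  U1: {p2} {p5} {p7} {p8,p12} {p9,p11} {p10}
  U2: {p1,p2,p4,p7,p9,p11} {p5} {p8,p12} {p10}
  U3: {p4,p7,p9,p11} {p10} {p12}
  U4: {p1,p2,p11} {p10} {p12}
  U5: {p2} {p3,p4,p7,p9,p11} {p5} {p6} {p8,p12} {p10}
  U6: {p3,p4,p7,p9,p11} {p5} {p6}
  U12: {p2} {p5} {p7} {p8,p12} {p9,p11} {p10}
  U13: {p7} {p9,p11} {p10} {p12}
  U14: {p2} {p10} {p11} {p12}
  U15: {p2} {p5} {p7} {p8,p12} {p9,p11} {p10}
  U16: {p5} {p7} {p9,p11}
  U23: {p4,p7,p9,p11} {p10} {p12}
  U24: {p1,p2,p11} {p10} {p12}
  U25: {p2} {p4,p7,p9,p11} {p5} {p8,p12} {p10}
  U26: {p4,p7,p9,p11} {p5}
  U34: {p10} {p11} {p12}
  U35: {p4,p7,p9,p11} {p10} {p12}
  U36: {p4,p7,p9,p11}
  U45: {p2} {p10} {p11} {p12}
  U46: {p11}
  U56: {p3,p4,p7,p9,p11} {p5} {p6}
  U123: {p7} {p9,p11} {p10} {p12}
  U124: {p2} {p10} {p11} {p12}
  U125: {p2} {p5} {p7} {p8,p12} {p9,p11} {p10}
  U126: {p5} {p7} {p9,p11}
  U134: {p10} {p11} {p12}
  U135: {p7} {p9,p11} {p10} {p12}
  U136: {p7} {p9,p11}
  U145: {p2} {p10} {p11} {p12}
  U146: {p11}
  U156: {p5} {p7} {p9,p11}
  U234: {p10} {p11} {p12}
  U235: {p4,p7,p9,p11} {p10} {p12}
  U236: {p4,p7,p9,p11}
  U245: {p2} {p10} {p11} {p12}
  U246: {p11}
  U256: {p4,p7,p9,p11} {p5}
  U345: {p10} {p11} {p12}
  U346: {p11}
  U356: {p4,p7,p9,p11}
  U456: {p11}
  U1234: {p10} {p11} {p12}
  U1235: {p7} {p9,p11} {p10} {p12}
  U1236: {p7} {p9,p11}
  U1245: {p2} {p10} {p11} {p12}
  U1246: {p11}
  U1256: {p5} {p7} {p9,p11}
  U1345: {p10} {p11} {p12}
  U1346: {p11}
  U1356: {p7} {p9,p11}
  U1456: {p11}
  U2345: {p10} {p11} {p12}
  U2346: {p11}
  U2356: {p4,p7,p9,p11}
  U2456: {p11}
  U3456: {p11}
  U12345: {p10} {p11} {p12}
  U12346: {p11}
  U12356: {p7} {p9,p11}
  U12456: {p11}
  U13456: {p11}
  U23456: {p11}
  U123456: {p11}
C dims 25,51,54,31; δ0: rk 20, SNF 1^20; δ1: rk 31, SNF 1^31; δ2: rk 23, SNF 1^23
Ȟ^0: (25−20)−0=5 ⇒ Z^5
Ȟ^1: (51−31)−20=0 ⇒ 0
Ȟ^2: (54−23)−31=0 ⇒ 0

Ȟ^0(U;F) ≅ Z^5, Ȟ^1(U;F) ≅ 0 and Ȟ^2(U;F) ≅ 0


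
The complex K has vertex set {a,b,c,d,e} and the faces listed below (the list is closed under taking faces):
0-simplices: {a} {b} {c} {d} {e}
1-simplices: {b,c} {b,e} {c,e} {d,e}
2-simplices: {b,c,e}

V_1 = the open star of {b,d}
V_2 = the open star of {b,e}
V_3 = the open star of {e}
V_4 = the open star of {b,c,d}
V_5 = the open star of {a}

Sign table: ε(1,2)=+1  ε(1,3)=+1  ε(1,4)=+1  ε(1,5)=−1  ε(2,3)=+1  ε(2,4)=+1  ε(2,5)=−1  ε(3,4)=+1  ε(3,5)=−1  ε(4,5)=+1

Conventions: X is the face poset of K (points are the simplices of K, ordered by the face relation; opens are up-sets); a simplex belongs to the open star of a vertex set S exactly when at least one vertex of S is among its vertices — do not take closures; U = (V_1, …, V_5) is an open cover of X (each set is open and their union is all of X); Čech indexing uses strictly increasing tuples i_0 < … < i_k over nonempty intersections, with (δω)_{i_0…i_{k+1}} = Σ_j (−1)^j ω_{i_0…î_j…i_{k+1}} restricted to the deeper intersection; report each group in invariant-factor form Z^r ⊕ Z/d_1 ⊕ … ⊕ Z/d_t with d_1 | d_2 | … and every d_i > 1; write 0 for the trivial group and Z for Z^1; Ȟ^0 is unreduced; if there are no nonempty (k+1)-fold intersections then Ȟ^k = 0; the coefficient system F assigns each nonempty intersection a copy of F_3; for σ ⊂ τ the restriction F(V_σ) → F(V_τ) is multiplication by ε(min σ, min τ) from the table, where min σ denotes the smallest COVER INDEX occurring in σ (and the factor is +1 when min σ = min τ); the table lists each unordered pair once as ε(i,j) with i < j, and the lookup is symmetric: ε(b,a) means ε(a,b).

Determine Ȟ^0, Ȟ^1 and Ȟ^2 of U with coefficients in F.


Ȟ^0 = Z/3 ⊕ Z/3; Ȟ^1 = 0; Ȟ^2 = 0

nonempty intersections:
  V1={{b},{d},{b,c},{b,e},{d,e},{b,c,e}} V2={{b},{e},{b,c},{b,e},{c,e},{d,e},{b,c,e}} V3={{e},{b,e},{c,e},{d,e},{b,c,e}} V4={{b},{c},{d},{b,c},{b,e},{c,e},{d,e},{b,c,e}} V5={{a}}
  V12={{b},{b,c},{b,e},{d,e},{b,c,e}} V13={{b,e},{d,e},{b,c,e}} V14={{b},{d},{b,c},{b,e},{d,e},{b,c,e}} V23={{e},{b,e},{c,e},{d,e},{b,c,e}} V24={{b},{b,c},{b,e},{c,e},{d,e},{b,c,e}} V34={{b,e},{c,e},{d,e},{b,c,e}}
  V123={{b,e},{d,e},{b,c,e}} V124={{b},{b,c},{b,e},{d,e},{b,c,e}} V134={{b,e},{d,e},{b,c,e}} V234={{b,e},{c,e},{d,e},{b,c,e}}
  V1234={{b,e},{d,e},{b,c,e}}
C dims 5,6,4,1; δ0: rk_F3 3; δ1: rk_F3 3; δ2: rk_F3 1
Ȟ^0: (5−3)−0=2 ⇒ Z/3 ⊕ Z/3
Ȟ^1: (6−3)−3=0 ⇒ 0
Ȟ^2: (4−1)−3=0 ⇒ 0


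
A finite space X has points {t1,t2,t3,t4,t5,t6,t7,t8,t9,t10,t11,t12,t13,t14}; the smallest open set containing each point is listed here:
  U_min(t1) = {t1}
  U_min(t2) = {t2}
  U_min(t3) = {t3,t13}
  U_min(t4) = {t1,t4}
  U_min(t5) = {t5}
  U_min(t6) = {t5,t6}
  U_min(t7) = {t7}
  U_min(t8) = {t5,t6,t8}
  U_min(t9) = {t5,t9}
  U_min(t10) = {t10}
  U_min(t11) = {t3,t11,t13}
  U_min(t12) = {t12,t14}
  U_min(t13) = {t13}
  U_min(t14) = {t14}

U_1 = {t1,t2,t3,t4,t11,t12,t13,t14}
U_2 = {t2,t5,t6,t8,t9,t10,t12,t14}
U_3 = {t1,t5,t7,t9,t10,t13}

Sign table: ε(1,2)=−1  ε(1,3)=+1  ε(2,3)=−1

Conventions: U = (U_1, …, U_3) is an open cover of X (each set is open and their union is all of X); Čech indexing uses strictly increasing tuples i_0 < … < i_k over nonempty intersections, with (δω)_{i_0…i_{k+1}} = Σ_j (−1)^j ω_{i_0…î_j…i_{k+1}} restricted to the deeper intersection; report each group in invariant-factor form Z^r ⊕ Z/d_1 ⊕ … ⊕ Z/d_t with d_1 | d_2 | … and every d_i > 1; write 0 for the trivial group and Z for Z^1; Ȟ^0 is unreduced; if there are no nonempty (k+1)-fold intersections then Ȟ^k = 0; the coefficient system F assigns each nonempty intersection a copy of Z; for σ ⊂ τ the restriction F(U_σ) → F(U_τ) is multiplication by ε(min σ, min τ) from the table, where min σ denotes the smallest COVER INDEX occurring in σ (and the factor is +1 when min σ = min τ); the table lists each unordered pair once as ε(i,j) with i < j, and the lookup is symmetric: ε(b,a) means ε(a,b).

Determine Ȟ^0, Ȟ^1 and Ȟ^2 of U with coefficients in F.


Ȟ^0 = Z; Ȟ^1 = Z; Ȟ^2 = 0

cover nerve:
  U12={t2,t12,t14} U13={t1,t13} U23={t5,t9,t10}
C dims 3,3; δ0: rk 2, SNF 1^2
Ȟ^0: (3−2)−0=1 ⇒ Z
Ȟ^1: (3−0)−2=1 ⇒ Z
Ȟ^2: (0−0)−0=0 ⇒ 0


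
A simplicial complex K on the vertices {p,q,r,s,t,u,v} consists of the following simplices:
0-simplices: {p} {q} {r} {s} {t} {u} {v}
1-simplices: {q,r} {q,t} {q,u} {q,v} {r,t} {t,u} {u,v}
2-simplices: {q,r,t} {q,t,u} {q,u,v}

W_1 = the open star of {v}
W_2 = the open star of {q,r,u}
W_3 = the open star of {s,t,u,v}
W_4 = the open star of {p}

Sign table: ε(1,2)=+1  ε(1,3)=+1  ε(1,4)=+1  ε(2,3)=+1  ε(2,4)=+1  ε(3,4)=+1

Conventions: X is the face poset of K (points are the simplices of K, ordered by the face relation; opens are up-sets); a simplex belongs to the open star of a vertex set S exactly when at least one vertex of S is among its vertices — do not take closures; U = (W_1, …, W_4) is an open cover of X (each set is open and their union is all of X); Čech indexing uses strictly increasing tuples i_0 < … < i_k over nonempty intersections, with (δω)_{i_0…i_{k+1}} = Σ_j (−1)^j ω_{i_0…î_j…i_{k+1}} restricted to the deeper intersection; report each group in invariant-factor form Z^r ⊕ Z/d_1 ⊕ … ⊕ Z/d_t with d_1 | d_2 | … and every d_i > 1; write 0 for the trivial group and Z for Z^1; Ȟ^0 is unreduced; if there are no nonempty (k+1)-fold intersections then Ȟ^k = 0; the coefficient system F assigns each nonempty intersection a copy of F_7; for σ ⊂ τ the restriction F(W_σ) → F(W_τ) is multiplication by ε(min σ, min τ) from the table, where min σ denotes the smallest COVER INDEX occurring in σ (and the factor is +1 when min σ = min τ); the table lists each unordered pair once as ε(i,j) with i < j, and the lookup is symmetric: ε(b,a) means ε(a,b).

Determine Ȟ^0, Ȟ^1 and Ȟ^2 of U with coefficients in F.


cover nerve:
  W1={{v},{q,v},{u,v},{q,u,v}} W2={{q},{r},{u},{q,r},{q,t},{q,u},{q,v},{r,t},{t,u},{u,v},{q,r,t},{q,t,u},{q,u,v}} W3={{s},{t},{u},{v},{q,t},{q,u},{q,v},{r,t},{t,u},{u,v},{q,r,t},{q,t,u},{q,u,v}} W4={{p}}
  W12={{q,v},{u,v},{q,u,v}} W13={{v},{q,v},{u,v},{q,u,v}} W23={{u},{q,t},{q,u},{q,v},{r,t},{t,u},{u,v},{q,r,t},{q,t,u},{q,u,v}}
  W123={{q,v},{u,v},{q,u,v}}
C dims 4,3,1; δ0: rk_F7 2; δ1: rk_F7 1
Ȟ^0: (4−2)−0=2 ⇒ Z/7 ⊕ Z/7
Ȟ^1: (3−1)−2=0 ⇒ 0
Ȟ^2: (1−0)−1=0 ⇒ 0

Ȟ^0 ≅ Z/7 ⊕ Z/7; Ȟ^1 ≅ 0; Ȟ^2 ≅ 0


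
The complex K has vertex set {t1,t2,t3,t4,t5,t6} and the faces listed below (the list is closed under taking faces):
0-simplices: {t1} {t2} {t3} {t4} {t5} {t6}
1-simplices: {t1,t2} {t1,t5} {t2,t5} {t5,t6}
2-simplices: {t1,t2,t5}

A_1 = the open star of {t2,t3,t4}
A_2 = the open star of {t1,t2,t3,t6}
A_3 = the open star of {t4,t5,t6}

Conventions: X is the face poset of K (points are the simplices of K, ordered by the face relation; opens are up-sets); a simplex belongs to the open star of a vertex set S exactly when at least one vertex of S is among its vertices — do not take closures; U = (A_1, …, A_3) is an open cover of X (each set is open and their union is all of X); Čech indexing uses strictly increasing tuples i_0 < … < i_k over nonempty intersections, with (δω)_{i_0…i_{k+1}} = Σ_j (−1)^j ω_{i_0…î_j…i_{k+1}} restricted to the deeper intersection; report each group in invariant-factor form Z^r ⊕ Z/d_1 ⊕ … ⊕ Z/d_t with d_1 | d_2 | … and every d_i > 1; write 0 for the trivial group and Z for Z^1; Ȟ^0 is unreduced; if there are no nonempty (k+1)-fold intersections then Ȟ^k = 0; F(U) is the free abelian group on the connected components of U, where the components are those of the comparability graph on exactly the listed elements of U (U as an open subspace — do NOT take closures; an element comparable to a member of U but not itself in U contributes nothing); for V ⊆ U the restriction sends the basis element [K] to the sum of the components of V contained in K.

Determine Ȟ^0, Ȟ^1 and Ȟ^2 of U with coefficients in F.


Ȟ^0 = Z^3,  Ȟ^1 = 0,  Ȟ^2 = 0

nonempty overlaps:
  A1={{t2},{t3},{t4},{t1,t2},{t2,t5},{t1,t2,t5}} A2={{t1},{t2},{t3},{t6},{t1,t2},{t1,t5},{t2,t5},{t5,t6},{t1,t2,t5}} A3={{t4},{t5},{t6},{t1,t5},{t2,t5},{t5,t6},{t1,t2,t5}}
  A12={{t2},{t3},{t1,t2},{t2,t5},{t1,t2,t5}} A13={{t4},{t2,t5},{t1,t2,t5}} A23={{t6},{t1,t5},{t2,t5},{t5,t6},{t1,t2,t5}}
  A123={{t2,t5},{t1,t2,t5}}
components per intersection:
  A1: {{t2},{t1,t2},{t2,t5},{t1,t2,t5}} {{t3}} {{t4}}
  A2: {{t1},{t2},{t1,t2},{t1,t5},{t2,t5},{t1,t2,t5}} {{t3}} {{t6},{t5,t6}}
  A3: {{t4}} {{t5},{t6},{t1,t5},{t2,t5},{t5,t6},{t1,t2,t5}}
  A12: {{t2},{t1,t2},{t2,t5},{t1,t2,t5}} {{t3}}
  A13: {{t4}} {{t2,t5},{t1,t2,t5}}
  A23: {{t6},{t5,t6}} {{t1,t5},{t2,t5},{t1,t2,t5}}
  A123: {{t2,t5},{t1,t2,t5}}
C dims 8,6,1; δ0: rk 5, SNF 1^5; δ1: rk 1, SNF 1^1
degree 0: 8−5−0 = 3 → Ȟ^0 ≅ Z^3
degree 1: 6−1−5 = 0 → Ȟ^1 ≅ 0
degree 2: 1−0−1 = 0 → Ȟ^2 ≅ 0


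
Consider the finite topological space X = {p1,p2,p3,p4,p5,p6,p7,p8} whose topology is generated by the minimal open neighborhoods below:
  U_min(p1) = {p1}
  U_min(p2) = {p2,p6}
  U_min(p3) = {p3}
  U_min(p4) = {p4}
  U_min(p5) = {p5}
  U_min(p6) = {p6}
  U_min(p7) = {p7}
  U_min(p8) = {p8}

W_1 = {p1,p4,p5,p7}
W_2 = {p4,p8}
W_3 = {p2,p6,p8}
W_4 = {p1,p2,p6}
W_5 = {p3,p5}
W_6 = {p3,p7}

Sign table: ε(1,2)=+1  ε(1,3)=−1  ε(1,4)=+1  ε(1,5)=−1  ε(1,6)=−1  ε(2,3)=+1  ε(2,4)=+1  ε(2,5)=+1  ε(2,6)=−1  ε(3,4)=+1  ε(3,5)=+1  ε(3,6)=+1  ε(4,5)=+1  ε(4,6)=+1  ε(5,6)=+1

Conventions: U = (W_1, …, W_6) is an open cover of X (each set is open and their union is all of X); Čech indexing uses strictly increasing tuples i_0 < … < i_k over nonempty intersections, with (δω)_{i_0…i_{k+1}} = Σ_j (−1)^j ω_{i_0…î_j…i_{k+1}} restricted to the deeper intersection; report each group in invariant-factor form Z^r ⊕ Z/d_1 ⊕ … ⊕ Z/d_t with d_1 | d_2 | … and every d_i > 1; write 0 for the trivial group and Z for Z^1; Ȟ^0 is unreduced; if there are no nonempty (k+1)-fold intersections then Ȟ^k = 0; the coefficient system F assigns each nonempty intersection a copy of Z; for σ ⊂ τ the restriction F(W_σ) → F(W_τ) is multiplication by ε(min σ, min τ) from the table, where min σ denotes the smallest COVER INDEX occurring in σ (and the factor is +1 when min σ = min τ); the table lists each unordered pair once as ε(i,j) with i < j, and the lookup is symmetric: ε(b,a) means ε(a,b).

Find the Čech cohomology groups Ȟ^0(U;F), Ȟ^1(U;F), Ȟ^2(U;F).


Ȟ^0 ≅ Z, Ȟ^1 ≅ Z^2 and Ȟ^2 ≅ 0

nonempty intersections:
  W12={p4} W14={p1} W15={p5} W16={p7} W23={p8} W34={p2,p6} W56={p3}
C dims 6,7; δ0: rk 5, SNF 1^5
Ȟ^0: (6−5)−0=1 ⇒ Z
Ȟ^1: (7−0)−5=2 ⇒ Z^2
Ȟ^2: (0−0)−0=0 ⇒ 0


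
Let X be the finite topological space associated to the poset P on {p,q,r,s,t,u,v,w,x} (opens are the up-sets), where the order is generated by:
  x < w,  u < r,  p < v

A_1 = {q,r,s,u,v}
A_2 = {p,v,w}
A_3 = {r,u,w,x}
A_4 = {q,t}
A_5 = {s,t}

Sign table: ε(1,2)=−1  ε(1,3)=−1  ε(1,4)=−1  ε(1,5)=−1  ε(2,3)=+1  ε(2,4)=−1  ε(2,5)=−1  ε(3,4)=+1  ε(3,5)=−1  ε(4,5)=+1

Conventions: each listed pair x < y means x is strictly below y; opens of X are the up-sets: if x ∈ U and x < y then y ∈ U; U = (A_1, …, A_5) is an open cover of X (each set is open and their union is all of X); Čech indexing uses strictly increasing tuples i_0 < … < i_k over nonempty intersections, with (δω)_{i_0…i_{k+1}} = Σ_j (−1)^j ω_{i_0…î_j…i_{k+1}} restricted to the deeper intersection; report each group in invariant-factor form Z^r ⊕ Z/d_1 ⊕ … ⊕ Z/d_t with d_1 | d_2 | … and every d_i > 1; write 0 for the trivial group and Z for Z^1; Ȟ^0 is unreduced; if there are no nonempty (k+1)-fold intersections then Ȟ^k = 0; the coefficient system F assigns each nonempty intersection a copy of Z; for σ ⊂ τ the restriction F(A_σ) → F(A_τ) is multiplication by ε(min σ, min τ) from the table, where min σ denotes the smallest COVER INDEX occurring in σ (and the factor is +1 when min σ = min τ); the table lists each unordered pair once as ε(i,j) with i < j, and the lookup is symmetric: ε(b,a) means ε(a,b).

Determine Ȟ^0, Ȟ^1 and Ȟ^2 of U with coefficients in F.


Ȟ^0(U;F) ≅ Z,  Ȟ^1(U;F) ≅ Z^2,  Ȟ^2(U;F) ≅ 0

intersection data:
  A12={v} A13={r,u} A14={q} A15={s} A23={w} A45={t}
C dims 5,6; δ0: rk 4, SNF 1^4
Ȟ^0 = (5 − 4) − 0 = 1, so Ȟ^0 ≅ Z
Ȟ^1 = (6 − 0) − 4 = 2, so Ȟ^1 ≅ Z^2
Ȟ^2 = (0 − 0) − 0 = 0, so Ȟ^2 ≅ 0


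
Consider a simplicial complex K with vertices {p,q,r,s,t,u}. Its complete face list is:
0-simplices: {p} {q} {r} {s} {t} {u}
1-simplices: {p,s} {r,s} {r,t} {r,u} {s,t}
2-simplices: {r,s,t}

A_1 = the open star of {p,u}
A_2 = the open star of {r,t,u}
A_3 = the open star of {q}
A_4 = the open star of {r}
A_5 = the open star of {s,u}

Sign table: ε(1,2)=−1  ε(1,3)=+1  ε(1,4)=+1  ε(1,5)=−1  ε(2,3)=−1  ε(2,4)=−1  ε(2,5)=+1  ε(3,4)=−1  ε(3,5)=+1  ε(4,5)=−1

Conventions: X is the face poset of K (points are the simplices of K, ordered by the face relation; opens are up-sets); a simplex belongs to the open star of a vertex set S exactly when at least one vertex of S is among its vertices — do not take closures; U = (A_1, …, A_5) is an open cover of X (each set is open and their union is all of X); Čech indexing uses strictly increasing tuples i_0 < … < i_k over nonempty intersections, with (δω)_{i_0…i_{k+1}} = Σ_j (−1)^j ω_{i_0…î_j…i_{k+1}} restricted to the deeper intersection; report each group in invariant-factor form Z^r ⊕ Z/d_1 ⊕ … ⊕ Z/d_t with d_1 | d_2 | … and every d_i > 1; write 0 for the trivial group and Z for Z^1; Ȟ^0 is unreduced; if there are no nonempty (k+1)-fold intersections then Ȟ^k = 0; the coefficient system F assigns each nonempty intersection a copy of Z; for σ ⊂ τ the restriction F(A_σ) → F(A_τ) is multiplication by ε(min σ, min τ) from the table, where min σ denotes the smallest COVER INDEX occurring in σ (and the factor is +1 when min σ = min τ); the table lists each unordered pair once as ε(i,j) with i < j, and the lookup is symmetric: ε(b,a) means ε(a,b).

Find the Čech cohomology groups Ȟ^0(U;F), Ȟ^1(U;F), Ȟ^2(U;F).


Ȟ^0(U;F) ≅ Z^2; Ȟ^1(U;F) ≅ 0; Ȟ^2(U;F) ≅ 0

nerve simplices:
  A1={{p},{u},{p,s},{r,u}} A2={{r},{t},{u},{r,s},{r,t},{r,u},{s,t},{r,s,t}} A3={{q}} A4={{r},{r,s},{r,t},{r,u},{r,s,t}} A5={{s},{u},{p,s},{r,s},{r,u},{s,t},{r,s,t}}
  A12={{u},{r,u}} A14={{r,u}} A15={{u},{p,s},{r,u}} A24={{r},{r,s},{r,t},{r,u},{r,s,t}} A25={{u},{r,s},{r,u},{s,t},{r,s,t}} A45={{r,s},{r,u},{r,s,t}}
  A124={{r,u}} A125={{u},{r,u}} A145={{r,u}} A245={{r,s},{r,u},{r,s,t}}
  A1245={{r,u}}
C dims 5,6,4,1; δ0: rk 3, SNF 1^3; δ1: rk 3, SNF 1^3; δ2: rk 1, SNF 1^1
degree 0: 5−3−0 = 2 → Ȟ^0 ≅ Z^2
degree 1: 6−3−3 = 0 → Ȟ^1 ≅ 0
degree 2: 4−1−3 = 0 → Ȟ^2 ≅ 0


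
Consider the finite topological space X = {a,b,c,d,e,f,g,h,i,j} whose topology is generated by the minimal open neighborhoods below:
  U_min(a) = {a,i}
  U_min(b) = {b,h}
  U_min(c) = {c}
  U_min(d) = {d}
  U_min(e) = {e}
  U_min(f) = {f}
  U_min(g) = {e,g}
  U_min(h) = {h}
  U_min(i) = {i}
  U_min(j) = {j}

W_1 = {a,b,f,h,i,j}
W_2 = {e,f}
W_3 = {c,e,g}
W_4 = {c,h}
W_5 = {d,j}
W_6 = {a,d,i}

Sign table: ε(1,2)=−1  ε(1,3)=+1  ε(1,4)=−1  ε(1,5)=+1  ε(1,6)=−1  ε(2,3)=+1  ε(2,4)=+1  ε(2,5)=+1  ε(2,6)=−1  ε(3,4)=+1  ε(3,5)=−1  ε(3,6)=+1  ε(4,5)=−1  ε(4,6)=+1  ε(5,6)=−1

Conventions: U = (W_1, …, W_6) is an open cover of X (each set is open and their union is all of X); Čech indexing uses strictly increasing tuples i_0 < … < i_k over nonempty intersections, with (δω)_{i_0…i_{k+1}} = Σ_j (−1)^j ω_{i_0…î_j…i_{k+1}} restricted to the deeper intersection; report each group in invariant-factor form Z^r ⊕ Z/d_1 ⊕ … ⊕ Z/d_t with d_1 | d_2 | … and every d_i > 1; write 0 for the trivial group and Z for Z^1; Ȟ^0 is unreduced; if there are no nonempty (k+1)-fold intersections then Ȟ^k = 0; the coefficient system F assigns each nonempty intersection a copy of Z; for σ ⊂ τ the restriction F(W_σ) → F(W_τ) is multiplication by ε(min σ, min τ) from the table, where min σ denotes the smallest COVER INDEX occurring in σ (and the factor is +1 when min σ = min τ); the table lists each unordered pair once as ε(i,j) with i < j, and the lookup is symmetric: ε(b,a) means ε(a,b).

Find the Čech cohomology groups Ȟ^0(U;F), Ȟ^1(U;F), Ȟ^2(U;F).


nonempty overlaps:
  W12={f} W14={h} W15={j} W16={a,i} W23={e} W34={c} W56={d}
C dims 6,7; δ0: rk 5, SNF 1^5
degree 0: 6−5−0 = 1 → Ȟ^0 ≅ Z
degree 1: 7−0−5 = 2 → Ȟ^1 ≅ Z^2
degree 2: 0−0−0 = 0 → Ȟ^2 ≅ 0

Ȟ^0 ≅ Z, Ȟ^1 ≅ Z^2, Ȟ^2 ≅ 0


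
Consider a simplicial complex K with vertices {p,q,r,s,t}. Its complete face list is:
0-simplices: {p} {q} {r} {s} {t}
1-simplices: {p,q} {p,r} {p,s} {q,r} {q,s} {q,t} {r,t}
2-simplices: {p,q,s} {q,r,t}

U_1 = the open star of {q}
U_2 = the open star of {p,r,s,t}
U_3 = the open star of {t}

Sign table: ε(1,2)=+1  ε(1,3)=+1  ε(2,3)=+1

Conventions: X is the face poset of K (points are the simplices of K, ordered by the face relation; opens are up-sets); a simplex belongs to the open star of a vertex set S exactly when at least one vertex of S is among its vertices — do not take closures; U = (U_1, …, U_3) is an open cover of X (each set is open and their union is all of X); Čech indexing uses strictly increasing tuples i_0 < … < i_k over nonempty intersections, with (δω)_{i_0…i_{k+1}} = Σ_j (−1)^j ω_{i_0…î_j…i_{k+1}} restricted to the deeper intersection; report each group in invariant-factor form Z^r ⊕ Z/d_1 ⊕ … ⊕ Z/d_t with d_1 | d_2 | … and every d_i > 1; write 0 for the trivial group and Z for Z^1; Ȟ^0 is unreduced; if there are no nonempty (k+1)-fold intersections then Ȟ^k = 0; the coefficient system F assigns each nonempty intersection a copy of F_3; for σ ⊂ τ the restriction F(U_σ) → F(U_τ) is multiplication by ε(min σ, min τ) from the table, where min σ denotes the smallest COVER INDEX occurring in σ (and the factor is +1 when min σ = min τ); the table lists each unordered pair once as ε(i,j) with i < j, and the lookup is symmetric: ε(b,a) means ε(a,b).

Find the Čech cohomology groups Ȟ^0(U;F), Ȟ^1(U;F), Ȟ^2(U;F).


cover nerve:
  U1={{q},{p,q},{q,r},{q,s},{q,t},{p,q,s},{q,r,t}} U2={{p},{r},{s},{t},{p,q},{p,r},{p,s},{q,r},{q,s},{q,t},{r,t},{p,q,s},{q,r,t}} U3={{t},{q,t},{r,t},{q,r,t}}
  U12={{p,q},{q,r},{q,s},{q,t},{p,q,s},{q,r,t}} U13={{q,t},{q,r,t}} U23={{t},{q,t},{r,t},{q,r,t}}
  U123={{q,t},{q,r,t}}
C dims 3,3,1; δ0: rk_F3 2; δ1: rk_F3 1
Ȟ^0: (3−2)−0=1 ⇒ Z/3
Ȟ^1: (3−1)−2=0 ⇒ 0
Ȟ^2: (1−0)−1=0 ⇒ 0

Ȟ^0 ≅ Z/3; Ȟ^1 ≅ 0; Ȟ^2 ≅ 0


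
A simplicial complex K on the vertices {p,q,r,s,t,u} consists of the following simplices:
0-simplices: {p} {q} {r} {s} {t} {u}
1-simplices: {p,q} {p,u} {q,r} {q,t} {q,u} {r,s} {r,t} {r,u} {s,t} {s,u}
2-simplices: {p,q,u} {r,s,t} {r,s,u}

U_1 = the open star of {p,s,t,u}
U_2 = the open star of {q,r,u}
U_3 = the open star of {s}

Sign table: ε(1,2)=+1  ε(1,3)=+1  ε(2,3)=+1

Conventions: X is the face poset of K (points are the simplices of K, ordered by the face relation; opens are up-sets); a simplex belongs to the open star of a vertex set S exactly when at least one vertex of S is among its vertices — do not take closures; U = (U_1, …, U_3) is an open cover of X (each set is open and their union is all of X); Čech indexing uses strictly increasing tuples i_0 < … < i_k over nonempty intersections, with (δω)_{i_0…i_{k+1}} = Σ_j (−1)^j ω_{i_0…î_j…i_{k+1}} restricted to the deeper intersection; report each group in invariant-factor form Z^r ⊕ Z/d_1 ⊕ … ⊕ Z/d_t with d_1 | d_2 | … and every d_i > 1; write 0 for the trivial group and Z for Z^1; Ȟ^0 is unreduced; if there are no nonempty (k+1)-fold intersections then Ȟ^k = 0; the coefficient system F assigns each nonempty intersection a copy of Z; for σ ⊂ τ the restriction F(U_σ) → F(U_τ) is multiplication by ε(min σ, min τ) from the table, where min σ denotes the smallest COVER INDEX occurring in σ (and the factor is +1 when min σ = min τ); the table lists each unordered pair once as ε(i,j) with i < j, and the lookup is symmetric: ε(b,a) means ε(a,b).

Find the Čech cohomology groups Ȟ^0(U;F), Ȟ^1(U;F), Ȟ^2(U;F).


nonempty overlaps:
  U1={{p},{s},{t},{u},{p,q},{p,u},{q,t},{q,u},{r,s},{r,t},{r,u},{s,t},{s,u},{p,q,u},{r,s,t},{r,s,u}} U2={{q},{r},{u},{p,q},{p,u},{q,r},{q,t},{q,u},{r,s},{r,t},{r,u},{s,u},{p,q,u},{r,s,t},{r,s,u}} U3={{s},{r,s},{s,t},{s,u},{r,s,t},{r,s,u}}
  U12={{u},{p,q},{p,u},{q,t},{q,u},{r,s},{r,t},{r,u},{s,u},{p,q,u},{r,s,t},{r,s,u}} U13={{s},{r,s},{s,t},{s,u},{r,s,t},{r,s,u}} U23={{r,s},{s,u},{r,s,t},{r,s,u}}
  U123={{r,s},{s,u},{r,s,t},{r,s,u}}
C dims 3,3,1; δ0: rk 2, SNF 1^2; δ1: rk 1, SNF 1^1
degree 0: 3−2−0 = 1 → Ȟ^0 ≅ Z
degree 1: 3−1−2 = 0 → Ȟ^1 ≅ 0
degree 2: 1−0−1 = 0 → Ȟ^2 ≅ 0

Ȟ^0(U;F) ≅ Z, Ȟ^1(U;F) ≅ 0, Ȟ^2(U;F) ≅ 0


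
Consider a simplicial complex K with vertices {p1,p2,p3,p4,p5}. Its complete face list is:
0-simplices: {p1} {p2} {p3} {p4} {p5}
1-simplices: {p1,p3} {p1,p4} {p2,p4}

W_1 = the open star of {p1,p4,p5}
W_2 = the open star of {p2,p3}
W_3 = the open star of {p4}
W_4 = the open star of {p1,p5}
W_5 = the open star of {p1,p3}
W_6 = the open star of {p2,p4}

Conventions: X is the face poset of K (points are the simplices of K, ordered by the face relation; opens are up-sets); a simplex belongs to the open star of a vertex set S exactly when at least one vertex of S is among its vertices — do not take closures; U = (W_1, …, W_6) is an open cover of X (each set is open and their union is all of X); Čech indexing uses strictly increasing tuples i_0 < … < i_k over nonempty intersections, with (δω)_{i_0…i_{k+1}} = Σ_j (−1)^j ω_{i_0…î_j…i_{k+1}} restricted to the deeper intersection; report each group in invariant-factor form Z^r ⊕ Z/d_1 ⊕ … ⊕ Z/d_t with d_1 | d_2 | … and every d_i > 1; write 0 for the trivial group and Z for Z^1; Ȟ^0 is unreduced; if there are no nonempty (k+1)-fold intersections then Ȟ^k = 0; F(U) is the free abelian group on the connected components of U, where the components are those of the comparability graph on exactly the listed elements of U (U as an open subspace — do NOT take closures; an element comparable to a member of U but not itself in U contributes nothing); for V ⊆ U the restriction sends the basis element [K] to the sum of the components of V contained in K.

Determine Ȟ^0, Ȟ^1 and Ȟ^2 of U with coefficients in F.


Ȟ^0 ≅ Z^2, Ȟ^1 ≅ 0, Ȟ^2 ≅ 0

intersection data:
  W1={{p1},{p4},{p5},{p1,p3},{p1,p4},{p2,p4}} W2={{p2},{p3},{p1,p3},{p2,p4}} W3={{p4},{p1,p4},{p2,p4}} W4={{p1},{p5},{p1,p3},{p1,p4}} W5={{p1},{p3},{p1,p3},{p1,p4}} W6={{p2},{p4},{p1,p4},{p2,p4}}
  W12={{p1,p3},{p2,p4}} W13={{p4},{p1,p4},{p2,p4}} W14={{p1},{p5},{p1,p3},{p1,p4}} W15={{p1},{p1,p3},{p1,p4}} W16={{p4},{p1,p4},{p2,p4}} W23={{p2,p4}} W24={{p1,p3}} W25={{p3},{p1,p3}} W26={{p2},{p2,p4}} W34={{p1,p4}} W35={{p1,p4}} W36={{p4},{p1,p4},{p2,p4}} W45={{p1},{p1,p3},{p1,p4}} W46={{p1,p4}} W56={{p1,p4}}
  W123={{p2,p4}} W124={{p1,p3}} W125={{p1,p3}} W126={{p2,p4}} W134={{p1,p4}} W135={{p1,p4}} W136={{p4},{p1,p4},{p2,p4}} W145={{p1},{p1,p3},{p1,p4}} W146={{p1,p4}} W156={{p1,p4}} W236={{p2,p4}} W245={{p1,p3}} W345={{p1,p4}} W346={{p1,p4}} W356={{p1,p4}} W456={{p1,p4}}
  W1236={{p2,p4}} W1245={{p1,p3}} W1345={{p1,p4}} W1346={{p1,p4}} W1356={{p1,p4}} W1456={{p1,p4}} W3456={{p1,p4}}
  W13456={{p1,p4}}
components per intersection:
  W1: {{p1},{p4},{p1,p3},{p1,p4},{p2,p4}} {{p5}}
  W2: {{p2},{p2,p4}} {{p3},{p1,p3}}
  W3: {{p4},{p1,p4},{p2,p4}}
  W4: {{p1},{p1,p3},{p1,p4}} {{p5}}
  W5: {{p1},{p3},{p1,p3},{p1,p4}}
  W6: {{p2},{p4},{p1,p4},{p2,p4}}
  W12: {{p1,p3}} {{p2,p4}}
  W13: {{p4},{p1,p4},{p2,p4}}
  W14: {{p1},{p1,p3},{p1,p4}} {{p5}}
  W15: {{p1},{p1,p3},{p1,p4}}
  W16: {{p4},{p1,p4},{p2,p4}}
  W23: {{p2,p4}}
  W24: {{p1,p3}}
  W25: {{p3},{p1,p3}}
  W26: {{p2},{p2,p4}}
  W34: {{p1,p4}}
  W35: {{p1,p4}}
  W36: {{p4},{p1,p4},{p2,p4}}
  W45: {{p1},{p1,p3},{p1,p4}}
  W46: {{p1,p4}}
  W56: {{p1,p4}}
  W123: {{p2,p4}}
  W124: {{p1,p3}}
  W125: {{p1,p3}}
  W126: {{p2,p4}}
  W134: {{p1,p4}}
  W135: {{p1,p4}}
  W136: {{p4},{p1,p4},{p2,p4}}
  W145: {{p1},{p1,p3},{p1,p4}}
  W146: {{p1,p4}}
  W156: {{p1,p4}}
  W236: {{p2,p4}}
  W245: {{p1,p3}}
  W345: {{p1,p4}}
  W346: {{p1,p4}}
  W356: {{p1,p4}}
  W456: {{p1,p4}}
  W1236: {{p2,p4}}
  W1245: {{p1,p3}}
  W1345: {{p1,p4}}
  W1346: {{p1,p4}}
  W1356: {{p1,p4}}
  W1456: {{p1,p4}}
  W3456: {{p1,p4}}
  W13456: {{p1,p4}}
C dims 9,17,16,7; δ0: rk 7, SNF 1^7; δ1: rk 10, SNF 1^10; δ2: rk 6, SNF 1^6
Ȟ^0 = (9 − 7) − 0 = 2, so Ȟ^0 ≅ Z^2
Ȟ^1 = (17 − 10) − 7 = 0, so Ȟ^1 ≅ 0
Ȟ^2 = (16 − 6) − 10 = 0, so Ȟ^2 ≅ 0


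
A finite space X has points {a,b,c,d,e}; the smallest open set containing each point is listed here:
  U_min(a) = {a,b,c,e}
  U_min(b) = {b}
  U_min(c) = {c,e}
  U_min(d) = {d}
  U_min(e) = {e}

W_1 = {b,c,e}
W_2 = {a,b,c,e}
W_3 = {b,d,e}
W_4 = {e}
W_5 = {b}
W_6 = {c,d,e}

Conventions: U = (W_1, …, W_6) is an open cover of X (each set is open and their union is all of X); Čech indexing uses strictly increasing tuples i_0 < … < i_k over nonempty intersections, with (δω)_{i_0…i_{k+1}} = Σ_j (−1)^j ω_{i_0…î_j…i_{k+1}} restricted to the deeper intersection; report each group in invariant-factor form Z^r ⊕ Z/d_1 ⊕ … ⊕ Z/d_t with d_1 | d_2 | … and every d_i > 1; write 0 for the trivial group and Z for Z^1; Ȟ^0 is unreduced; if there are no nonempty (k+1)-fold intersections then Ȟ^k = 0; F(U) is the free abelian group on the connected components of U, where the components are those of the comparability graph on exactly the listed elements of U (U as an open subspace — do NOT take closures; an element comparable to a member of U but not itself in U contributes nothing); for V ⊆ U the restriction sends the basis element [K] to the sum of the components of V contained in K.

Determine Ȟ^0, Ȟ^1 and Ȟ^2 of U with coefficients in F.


Ȟ^0 = Z^2, Ȟ^1 = 0, Ȟ^2 = 0

nerve simplices:
  W12={b,c,e} W13={b,e} W14={e} W15={b} W16={c,e} W23={b,e} W24={e} W25={b} W26={c,e} W34={e} W35={b} W36={d,e} W46={e}
  W123={b,e} W124={e} W125={b} W126={c,e} W134={e} W135={b} W136={e} W146={e} W234={e} W235={b} W236={e} W246={e} W346={e}
  W1234={e} W1235={b} W1236={e} W1246={e} W1346={e} W2346={e}
  W12346={e}
components per intersection:
  W1: {b} {c,e}
  W2: {a,b,c,e}
  W3: {b} {d} {e}
  W4: {e}
  W5: {b}
  W6: {c,e} {d}
  W12: {b} {c,e}
  W13: {b} {e}
  W14: {e}
  W15: {b}
  W16: {c,e}
  W23: {b} {e}
  W24: {e}
  W25: {b}
  W26: {c,e}
  W34: {e}
  W35: {b}
  W36: {d} {e}
  W46: {e}
  W123: {b} {e}
  W124: {e}
  W125: {b}
  W126: {c,e}
  W134: {e}
  W135: {b}
  W136: {e}
  W146: {e}
  W234: {e}
  W235: {b}
  W236: {e}
  W246: {e}
  W346: {e}
  W1234: {e}
  W1235: {b}
  W1236: {e}
  W1246: {e}
  W1346: {e}
  W2346: {e}
  W12346: {e}
C dims 10,17,14,6; δ0: rk 8, SNF 1^8; δ1: rk 9, SNF 1^9; δ2: rk 5, SNF 1^5
degree 0: 10−8−0 = 2 → Ȟ^0 ≅ Z^2
degree 1: 17−9−8 = 0 → Ȟ^1 ≅ 0
degree 2: 14−5−9 = 0 → Ȟ^2 ≅ 0


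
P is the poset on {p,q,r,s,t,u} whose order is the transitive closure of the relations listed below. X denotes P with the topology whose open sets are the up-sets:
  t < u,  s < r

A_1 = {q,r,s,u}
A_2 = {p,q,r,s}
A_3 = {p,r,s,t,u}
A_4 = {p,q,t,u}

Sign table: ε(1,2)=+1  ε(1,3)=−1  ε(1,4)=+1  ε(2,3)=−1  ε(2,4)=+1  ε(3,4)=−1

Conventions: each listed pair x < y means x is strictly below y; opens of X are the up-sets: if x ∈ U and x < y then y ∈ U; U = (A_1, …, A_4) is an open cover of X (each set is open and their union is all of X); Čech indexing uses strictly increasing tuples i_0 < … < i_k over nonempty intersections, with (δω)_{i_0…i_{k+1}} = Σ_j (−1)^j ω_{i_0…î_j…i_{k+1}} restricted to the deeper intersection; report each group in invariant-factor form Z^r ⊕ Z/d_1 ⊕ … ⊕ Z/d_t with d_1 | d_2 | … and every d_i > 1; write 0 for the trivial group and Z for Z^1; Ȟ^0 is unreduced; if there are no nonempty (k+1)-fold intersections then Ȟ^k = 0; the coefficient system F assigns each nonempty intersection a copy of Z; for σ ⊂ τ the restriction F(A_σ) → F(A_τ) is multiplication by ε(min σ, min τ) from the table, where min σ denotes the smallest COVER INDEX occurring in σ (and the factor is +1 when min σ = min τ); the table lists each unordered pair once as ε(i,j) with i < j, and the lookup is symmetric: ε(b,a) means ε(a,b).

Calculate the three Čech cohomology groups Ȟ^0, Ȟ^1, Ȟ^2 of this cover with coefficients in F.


nonempty intersections:
  A12={q,r,s} A13={r,s,u} A14={q,u} A23={p,r,s} A24={p,q} A34={p,t,u}
  A123={r,s} A124={q} A134={u} A234={p}
C dims 4,6,4; δ0: rk 3, SNF 1^3; δ1: rk 3, SNF 1^3
Ȟ^0: (4−3)−0=1 ⇒ Z
Ȟ^1: (6−3)−3=0 ⇒ 0
Ȟ^2: (4−0)−3=1 ⇒ Z

Ȟ^0(U;F) ≅ Z,  Ȟ^1(U;F) ≅ 0,  Ȟ^2(U;F) ≅ Z


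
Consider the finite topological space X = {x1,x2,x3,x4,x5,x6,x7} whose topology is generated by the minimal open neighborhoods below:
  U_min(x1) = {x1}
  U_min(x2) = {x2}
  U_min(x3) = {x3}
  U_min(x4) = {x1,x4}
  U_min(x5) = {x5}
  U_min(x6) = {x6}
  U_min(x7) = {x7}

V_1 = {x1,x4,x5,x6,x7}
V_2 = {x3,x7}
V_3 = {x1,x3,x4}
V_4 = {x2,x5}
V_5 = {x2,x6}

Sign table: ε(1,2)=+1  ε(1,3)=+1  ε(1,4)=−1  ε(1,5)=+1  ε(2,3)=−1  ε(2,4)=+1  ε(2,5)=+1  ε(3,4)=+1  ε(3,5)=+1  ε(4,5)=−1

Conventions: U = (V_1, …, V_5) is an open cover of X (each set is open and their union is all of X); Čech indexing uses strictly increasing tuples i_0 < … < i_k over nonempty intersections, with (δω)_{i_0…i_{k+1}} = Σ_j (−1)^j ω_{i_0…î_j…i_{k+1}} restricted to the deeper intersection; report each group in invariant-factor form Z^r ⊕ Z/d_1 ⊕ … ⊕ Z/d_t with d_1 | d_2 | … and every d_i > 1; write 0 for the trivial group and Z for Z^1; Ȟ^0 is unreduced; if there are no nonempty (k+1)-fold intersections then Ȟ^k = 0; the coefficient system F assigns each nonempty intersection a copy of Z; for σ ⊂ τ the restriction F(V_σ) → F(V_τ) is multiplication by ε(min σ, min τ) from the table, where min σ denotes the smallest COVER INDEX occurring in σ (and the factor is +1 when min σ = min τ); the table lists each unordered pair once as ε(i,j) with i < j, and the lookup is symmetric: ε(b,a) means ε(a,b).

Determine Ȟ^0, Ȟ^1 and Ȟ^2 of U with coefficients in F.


intersection data:
  V12={x7} V13={x1,x4} V14={x5} V15={x6} V23={x3} V45={x2}
C dims 5,6; δ0: rk 5, SNF 1^4·2
Ȟ^0 = (5 − 5) − 0 = 0, so Ȟ^0 ≅ 0
Ȟ^1 = (6 − 0) − 5 = 1 plus torsion [2], so Ȟ^1 ≅ Z ⊕ Z/2
Ȟ^2 = (0 − 0) − 0 = 0, so Ȟ^2 ≅ 0

Ȟ^0(U;F) ≅ 0, Ȟ^1(U;F) ≅ Z ⊕ Z/2 and Ȟ^2(U;F) ≅ 0


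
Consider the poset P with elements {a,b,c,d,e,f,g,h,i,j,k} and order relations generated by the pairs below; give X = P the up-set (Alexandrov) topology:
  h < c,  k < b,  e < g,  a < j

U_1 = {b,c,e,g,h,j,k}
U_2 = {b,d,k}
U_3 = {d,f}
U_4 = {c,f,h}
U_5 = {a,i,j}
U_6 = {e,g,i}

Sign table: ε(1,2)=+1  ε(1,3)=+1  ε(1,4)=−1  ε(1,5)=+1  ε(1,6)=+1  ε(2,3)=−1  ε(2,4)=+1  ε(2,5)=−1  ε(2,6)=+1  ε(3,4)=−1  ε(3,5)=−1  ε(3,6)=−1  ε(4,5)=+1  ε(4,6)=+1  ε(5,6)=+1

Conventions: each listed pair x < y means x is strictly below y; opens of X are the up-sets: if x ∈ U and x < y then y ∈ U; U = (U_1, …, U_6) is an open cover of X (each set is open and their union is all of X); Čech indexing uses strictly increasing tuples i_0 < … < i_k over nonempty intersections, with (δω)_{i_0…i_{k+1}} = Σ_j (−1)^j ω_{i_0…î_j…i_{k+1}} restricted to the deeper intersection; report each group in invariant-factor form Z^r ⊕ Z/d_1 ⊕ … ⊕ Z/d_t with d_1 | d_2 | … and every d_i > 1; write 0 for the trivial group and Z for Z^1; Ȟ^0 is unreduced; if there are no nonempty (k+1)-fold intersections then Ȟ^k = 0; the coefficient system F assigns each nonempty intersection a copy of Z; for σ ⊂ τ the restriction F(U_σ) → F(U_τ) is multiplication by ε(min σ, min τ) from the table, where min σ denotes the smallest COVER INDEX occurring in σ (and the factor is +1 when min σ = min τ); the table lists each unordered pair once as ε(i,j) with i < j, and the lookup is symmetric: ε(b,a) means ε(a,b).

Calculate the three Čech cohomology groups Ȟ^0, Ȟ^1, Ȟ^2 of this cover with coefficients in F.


intersection data:
  U12={b,k} U14={c,h} U15={j} U16={e,g} U23={d} U34={f} U56={i}
C dims 6,7; δ0: rk 6, SNF 1^5·2
Ȟ^0 = (6 − 6) − 0 = 0, so Ȟ^0 ≅ 0
Ȟ^1 = (7 − 0) − 6 = 1 plus torsion [2], so Ȟ^1 ≅ Z ⊕ Z/2
Ȟ^2 = (0 − 0) − 0 = 0, so Ȟ^2 ≅ 0

Ȟ^0 = 0; Ȟ^1 = Z ⊕ Z/2; Ȟ^2 = 0


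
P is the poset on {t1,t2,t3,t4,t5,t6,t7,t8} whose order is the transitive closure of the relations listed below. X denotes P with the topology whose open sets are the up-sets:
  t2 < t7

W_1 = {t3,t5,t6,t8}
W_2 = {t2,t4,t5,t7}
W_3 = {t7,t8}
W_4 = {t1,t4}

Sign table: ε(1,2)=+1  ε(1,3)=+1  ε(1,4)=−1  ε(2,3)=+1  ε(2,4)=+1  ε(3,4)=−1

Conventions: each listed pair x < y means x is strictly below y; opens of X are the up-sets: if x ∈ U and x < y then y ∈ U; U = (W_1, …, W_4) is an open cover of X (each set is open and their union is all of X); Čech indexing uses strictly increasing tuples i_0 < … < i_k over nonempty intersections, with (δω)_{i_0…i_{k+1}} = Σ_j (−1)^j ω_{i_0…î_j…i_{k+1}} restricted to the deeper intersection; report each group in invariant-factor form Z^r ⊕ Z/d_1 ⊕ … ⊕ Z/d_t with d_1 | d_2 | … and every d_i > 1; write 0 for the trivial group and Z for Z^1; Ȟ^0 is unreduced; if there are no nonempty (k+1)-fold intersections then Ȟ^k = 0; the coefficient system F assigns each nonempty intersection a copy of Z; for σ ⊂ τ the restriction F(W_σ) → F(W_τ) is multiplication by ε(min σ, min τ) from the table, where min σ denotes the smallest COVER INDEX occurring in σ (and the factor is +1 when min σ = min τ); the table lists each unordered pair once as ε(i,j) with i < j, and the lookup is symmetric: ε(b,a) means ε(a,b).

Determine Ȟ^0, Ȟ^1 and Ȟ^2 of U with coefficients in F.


nerve of the cover:
  W12={t5} W13={t8} W23={t7} W24={t4}
C dims 4,4; δ0: rk 3, SNF 1^3
Ȟ^0 = (4 − 3) − 0 = 1, so Ȟ^0 ≅ Z
Ȟ^1 = (4 − 0) − 3 = 1, so Ȟ^1 ≅ Z
Ȟ^2 = (0 − 0) − 0 = 0, so Ȟ^2 ≅ 0

Ȟ^0 = Z; Ȟ^1 = Z; Ȟ^2 = 0


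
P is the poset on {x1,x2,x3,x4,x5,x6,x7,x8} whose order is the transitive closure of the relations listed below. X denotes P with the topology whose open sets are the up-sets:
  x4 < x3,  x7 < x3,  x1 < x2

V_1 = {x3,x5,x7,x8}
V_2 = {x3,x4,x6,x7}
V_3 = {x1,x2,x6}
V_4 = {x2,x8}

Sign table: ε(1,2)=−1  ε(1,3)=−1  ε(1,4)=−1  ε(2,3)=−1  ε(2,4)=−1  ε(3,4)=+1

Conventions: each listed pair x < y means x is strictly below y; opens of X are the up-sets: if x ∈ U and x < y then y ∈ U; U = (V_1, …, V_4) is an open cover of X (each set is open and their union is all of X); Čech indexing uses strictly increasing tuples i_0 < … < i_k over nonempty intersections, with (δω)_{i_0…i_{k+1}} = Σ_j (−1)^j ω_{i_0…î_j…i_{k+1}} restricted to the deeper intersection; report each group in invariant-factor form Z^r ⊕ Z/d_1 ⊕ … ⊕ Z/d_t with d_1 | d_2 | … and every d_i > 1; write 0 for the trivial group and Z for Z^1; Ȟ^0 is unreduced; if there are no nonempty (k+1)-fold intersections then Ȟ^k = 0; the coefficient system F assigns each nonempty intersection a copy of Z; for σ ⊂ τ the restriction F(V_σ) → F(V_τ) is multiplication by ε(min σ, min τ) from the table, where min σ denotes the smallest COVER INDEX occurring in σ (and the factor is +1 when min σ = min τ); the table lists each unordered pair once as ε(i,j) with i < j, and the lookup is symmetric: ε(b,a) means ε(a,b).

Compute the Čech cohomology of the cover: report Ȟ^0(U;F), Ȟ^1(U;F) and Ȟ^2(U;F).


nerve simplices:
  V12={x3,x7} V14={x8} V23={x6} V34={x2}
C dims 4,4; δ0: rk 4, SNF 1^3·2
degree 0: 4−4−0 = 0 → Ȟ^0 ≅ 0
degree 1: 4−0−4 = 0 plus torsion [2] → Ȟ^1 ≅ Z/2
degree 2: 0−0−0 = 0 → Ȟ^2 ≅ 0

Ȟ^0 ≅ 0; Ȟ^1 ≅ Z/2; Ȟ^2 ≅ 0
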